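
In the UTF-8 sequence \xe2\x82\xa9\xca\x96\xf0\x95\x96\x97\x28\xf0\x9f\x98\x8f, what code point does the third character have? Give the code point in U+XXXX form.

Offset 0: leading byte 0xE2 = 11100010 → 3-byte char #1 = E2 82 A9.
Offset 3: leading byte 0xCA = 11001010 → 2-byte char #2 = CA 96.
Offset 5: leading byte 0xF0 = 11110000 → 4-byte char #3 = F0 95 96 97.
Leading byte 0xF0 = 11110000 matches 11110xxx → 4-byte sequence.
Byte 1: 0xF0 = 11110000, payload 000 (3 bits).
Byte 2: 0x95 = 10010101 (10xxxxxx ✓), payload 010101.
Byte 3: 0x96 = 10010110 (10xxxxxx ✓), payload 010110.
Byte 4: 0x97 = 10010111 (10xxxxxx ✓), payload 010111.
Concatenate: 000010101010110010111 = 0x15597 (21 bits → U+15597).

U+15597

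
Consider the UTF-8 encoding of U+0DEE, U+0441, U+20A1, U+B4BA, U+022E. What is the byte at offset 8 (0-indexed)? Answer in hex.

U+0DEE → 3-byte form E0 B7 AE at offsets 0–2.
U+0441 → 2-byte form D1 81 at offsets 3–4.
U+20A1 → 3-byte form E2 82 A1 at offsets 5–7.
U+B4BA → 3-byte form EB 92 BA at offsets 8–10.
Offset 8 falls in char 4's range; it's byte 1 of EB 92 BA = 0xEB.

0xEB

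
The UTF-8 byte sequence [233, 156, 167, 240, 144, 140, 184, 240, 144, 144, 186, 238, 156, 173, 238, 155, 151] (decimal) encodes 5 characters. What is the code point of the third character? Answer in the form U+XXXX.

Offset 0: leading byte 0xE9 = 11101001 → 3-byte char #1 = E9 9C A7.
Offset 3: leading byte 0xF0 = 11110000 → 4-byte char #2 = F0 90 8C B8.
Offset 7: leading byte 0xF0 = 11110000 → 4-byte char #3 = F0 90 90 BA.
Leading byte 0xF0 = 11110000 matches 11110xxx → 4-byte sequence.
Byte 1: 0xF0 = 11110000, payload 000 (3 bits).
Byte 2: 0x90 = 10010000 (10xxxxxx ✓), payload 010000.
Byte 3: 0x90 = 10010000 (10xxxxxx ✓), payload 010000.
Byte 4: 0xBA = 10111010 (10xxxxxx ✓), payload 111010.
Concatenate: 000010000010000111010 = 0x1043A (21 bits → U+1043A).

U+1043A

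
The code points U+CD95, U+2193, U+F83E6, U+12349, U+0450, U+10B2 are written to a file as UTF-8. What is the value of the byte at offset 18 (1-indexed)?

0x82

1-indexed offset 18 is 0-indexed offset 17.
U+CD95 → 3-byte form EC B6 95 at offsets 0–2.
U+2193 → 3-byte form E2 86 93 at offsets 3–5.
U+F83E6 → 4-byte form F3 B8 8F A6 at offsets 6–9.
U+12349 → 4-byte form F0 92 8D 89 at offsets 10–13.
U+0450 → 2-byte form D1 90 at offsets 14–15.
U+10B2 → 3-byte form E1 82 B2 at offsets 16–18.
Offset 17 falls in char 6's range; it's byte 2 of E1 82 B2 = 0x82.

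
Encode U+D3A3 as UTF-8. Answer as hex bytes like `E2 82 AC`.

ED 8E A3

U+D3A3 = 0xD3A3 = 54179 decimal. In range U+0800–U+FFFF → 3-byte form: 1110xxxx 10xxxxxx 10xxxxxx.
Binary (16 bits): 1101001110100011.
Split 4+6+6: 1101 | 001110 | 100011.
Byte 1: 11101101 = 0xED.
Byte 2: 10001110 = 0x8E.
Byte 3: 10100011 = 0xA3.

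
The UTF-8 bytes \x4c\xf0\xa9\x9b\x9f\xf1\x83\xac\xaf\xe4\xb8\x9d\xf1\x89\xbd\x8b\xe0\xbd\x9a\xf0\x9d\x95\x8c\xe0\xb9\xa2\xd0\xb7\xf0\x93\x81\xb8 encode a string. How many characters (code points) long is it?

10

Byte at offset 0: 0x4C = 01001100 → 1-byte char (#1). Advance 1.
Byte at offset 1: 0xF0 = 11110000 → 4-byte char (#2). Advance 4.
Byte at offset 5: 0xF1 = 11110001 → 4-byte char (#3). Advance 4.
Byte at offset 9: 0xE4 = 11100100 → 3-byte char (#4). Advance 3.
Byte at offset 12: 0xF1 = 11110001 → 4-byte char (#5). Advance 4.
Byte at offset 16: 0xE0 = 11100000 → 3-byte char (#6). Advance 3.
Byte at offset 19: 0xF0 = 11110000 → 4-byte char (#7). Advance 4.
Byte at offset 23: 0xE0 = 11100000 → 3-byte char (#8). Advance 3.
Byte at offset 26: 0xD0 = 11010000 → 2-byte char (#9). Advance 2.
Byte at offset 28: 0xF0 = 11110000 → 4-byte char (#10). Advance 4.
Reached end at offset 32 after 10 code points.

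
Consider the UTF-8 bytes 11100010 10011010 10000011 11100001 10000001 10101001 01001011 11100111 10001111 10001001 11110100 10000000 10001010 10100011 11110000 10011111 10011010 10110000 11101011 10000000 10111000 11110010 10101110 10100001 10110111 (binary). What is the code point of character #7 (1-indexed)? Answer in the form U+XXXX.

U+B038

Offset 0: leading byte 0xE2 = 11100010 → 3-byte char #1 = E2 9A 83.
Offset 3: leading byte 0xE1 = 11100001 → 3-byte char #2 = E1 81 A9.
Offset 6: leading byte 0x4B = 01001011 → 1-byte char #3 = 4B.
Offset 7: leading byte 0xE7 = 11100111 → 3-byte char #4 = E7 8F 89.
Offset 10: leading byte 0xF4 = 11110100 → 4-byte char #5 = F4 80 8A A3.
Offset 14: leading byte 0xF0 = 11110000 → 4-byte char #6 = F0 9F 9A B0.
Offset 18: leading byte 0xEB = 11101011 → 3-byte char #7 = EB 80 B8.
Leading byte 0xEB = 11101011 matches 1110xxxx → 3-byte sequence.
Byte 1: 0xEB = 11101011, payload 1011 (4 bits).
Byte 2: 0x80 = 10000000 (10xxxxxx ✓), payload 000000.
Byte 3: 0xB8 = 10111000 (10xxxxxx ✓), payload 111000.
Concatenate: 1011000000111000 = 0xB038 (16 bits → U+B038).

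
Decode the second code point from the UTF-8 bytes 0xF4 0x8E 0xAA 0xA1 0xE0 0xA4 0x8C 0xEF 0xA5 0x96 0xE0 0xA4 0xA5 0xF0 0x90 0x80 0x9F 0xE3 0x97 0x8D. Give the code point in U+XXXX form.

Offset 0: leading byte 0xF4 = 11110100 → 4-byte char #1 = F4 8E AA A1.
Offset 4: leading byte 0xE0 = 11100000 → 3-byte char #2 = E0 A4 8C.
Leading byte 0xE0 = 11100000 matches 1110xxxx → 3-byte sequence.
Byte 1: 0xE0 = 11100000, payload 0000 (4 bits).
Byte 2: 0xA4 = 10100100 (10xxxxxx ✓), payload 100100.
Byte 3: 0x8C = 10001100 (10xxxxxx ✓), payload 001100.
Concatenate: 0000100100001100 = 0x90C (16 bits → U+090C).

U+090C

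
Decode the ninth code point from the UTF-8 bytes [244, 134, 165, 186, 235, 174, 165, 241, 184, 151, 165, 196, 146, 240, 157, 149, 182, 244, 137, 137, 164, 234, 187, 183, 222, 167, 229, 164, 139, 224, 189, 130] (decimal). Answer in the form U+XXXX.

Offset 0: leading byte 0xF4 = 11110100 → 4-byte char #1 = F4 86 A5 BA.
Offset 4: leading byte 0xEB = 11101011 → 3-byte char #2 = EB AE A5.
Offset 7: leading byte 0xF1 = 11110001 → 4-byte char #3 = F1 B8 97 A5.
Offset 11: leading byte 0xC4 = 11000100 → 2-byte char #4 = C4 92.
Offset 13: leading byte 0xF0 = 11110000 → 4-byte char #5 = F0 9D 95 B6.
Offset 17: leading byte 0xF4 = 11110100 → 4-byte char #6 = F4 89 89 A4.
Offset 21: leading byte 0xEA = 11101010 → 3-byte char #7 = EA BB B7.
Offset 24: leading byte 0xDE = 11011110 → 2-byte char #8 = DE A7.
Offset 26: leading byte 0xE5 = 11100101 → 3-byte char #9 = E5 A4 8B.
Leading byte 0xE5 = 11100101 matches 1110xxxx → 3-byte sequence.
Byte 1: 0xE5 = 11100101, payload 0101 (4 bits).
Byte 2: 0xA4 = 10100100 (10xxxxxx ✓), payload 100100.
Byte 3: 0x8B = 10001011 (10xxxxxx ✓), payload 001011.
Concatenate: 0101100100001011 = 0x590B (16 bits → U+590B).

U+590B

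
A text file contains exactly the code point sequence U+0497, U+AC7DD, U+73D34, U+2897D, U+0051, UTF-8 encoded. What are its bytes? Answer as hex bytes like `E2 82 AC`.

U+0497: 2-byte form → D2 97.
U+AC7DD: 4-byte form → F2 AC 9F 9D.
U+73D34: 4-byte form → F1 B3 B4 B4.
U+2897D: 4-byte form → F0 A8 A5 BD.
U+0051: 1-byte form → 51.
Concatenated (15 bytes): D2 97 F2 AC 9F 9D F1 B3 B4 B4 F0 A8 A5 BD 51.

D2 97 F2 AC 9F 9D F1 B3 B4 B4 F0 A8 A5 BD 51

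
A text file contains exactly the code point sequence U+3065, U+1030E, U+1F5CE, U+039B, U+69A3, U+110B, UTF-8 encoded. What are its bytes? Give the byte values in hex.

E3 81 A5 F0 90 8C 8E F0 9F 97 8E CE 9B E6 A6 A3 E1 84 8B

U+3065: 3-byte form → E3 81 A5.
U+1030E: 4-byte form → F0 90 8C 8E.
U+1F5CE: 4-byte form → F0 9F 97 8E.
U+039B: 2-byte form → CE 9B.
U+69A3: 3-byte form → E6 A6 A3.
U+110B: 3-byte form → E1 84 8B.
Concatenated (19 bytes): E3 81 A5 F0 90 8C 8E F0 9F 97 8E CE 9B E6 A6 A3 E1 84 8B.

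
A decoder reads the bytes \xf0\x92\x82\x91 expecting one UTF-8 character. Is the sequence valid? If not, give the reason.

valid

Leading byte 0xF0 = 11110000 → 4-byte form.
Continuation bytes 0x92=10010010, 0x82=10000010, 0x91=10010001 all match 10xxxxxx.
Decoded value 0x12091 is ≥ 0x10000 (shortest form) and not a surrogate.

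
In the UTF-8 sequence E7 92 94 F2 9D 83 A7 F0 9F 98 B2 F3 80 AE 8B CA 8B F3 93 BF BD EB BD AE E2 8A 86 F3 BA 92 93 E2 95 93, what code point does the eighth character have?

Offset 0: leading byte 0xE7 = 11100111 → 3-byte char #1 = E7 92 94.
Offset 3: leading byte 0xF2 = 11110010 → 4-byte char #2 = F2 9D 83 A7.
Offset 7: leading byte 0xF0 = 11110000 → 4-byte char #3 = F0 9F 98 B2.
Offset 11: leading byte 0xF3 = 11110011 → 4-byte char #4 = F3 80 AE 8B.
Offset 15: leading byte 0xCA = 11001010 → 2-byte char #5 = CA 8B.
Offset 17: leading byte 0xF3 = 11110011 → 4-byte char #6 = F3 93 BF BD.
Offset 21: leading byte 0xEB = 11101011 → 3-byte char #7 = EB BD AE.
Offset 24: leading byte 0xE2 = 11100010 → 3-byte char #8 = E2 8A 86.
Leading byte 0xE2 = 11100010 matches 1110xxxx → 3-byte sequence.
Byte 1: 0xE2 = 11100010, payload 0010 (4 bits).
Byte 2: 0x8A = 10001010 (10xxxxxx ✓), payload 001010.
Byte 3: 0x86 = 10000110 (10xxxxxx ✓), payload 000110.
Concatenate: 0010001010000110 = 0x2286 (16 bits → U+2286).

U+2286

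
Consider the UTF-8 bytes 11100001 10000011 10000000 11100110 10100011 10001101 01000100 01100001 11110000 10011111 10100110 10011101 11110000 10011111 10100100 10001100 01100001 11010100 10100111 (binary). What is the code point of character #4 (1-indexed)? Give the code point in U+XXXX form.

U+0061

Offset 0: leading byte 0xE1 = 11100001 → 3-byte char #1 = E1 83 80.
Offset 3: leading byte 0xE6 = 11100110 → 3-byte char #2 = E6 A3 8D.
Offset 6: leading byte 0x44 = 01000100 → 1-byte char #3 = 44.
Offset 7: leading byte 0x61 = 01100001 → 1-byte char #4 = 61.
Leading byte 0x61 = 01100001 matches 0xxxxxxx → 1-byte sequence.
Byte 1: 0x61 = 01100001, payload 1100001 (7 bits).
Concatenate: 1100001 = 0x61 (7 bits → U+0061).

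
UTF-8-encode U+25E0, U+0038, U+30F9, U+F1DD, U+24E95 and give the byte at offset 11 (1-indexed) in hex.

1-indexed offset 11 is 0-indexed offset 10.
U+25E0 → 3-byte form E2 97 A0 at offsets 0–2.
U+0038 → 1-byte form 38 at offsets 3–3.
U+30F9 → 3-byte form E3 83 B9 at offsets 4–6.
U+F1DD → 3-byte form EF 87 9D at offsets 7–9.
U+24E95 → 4-byte form F0 A4 BA 95 at offsets 10–13.
Offset 10 falls in char 5's range; it's byte 1 of F0 A4 BA 95 = 0xF0.

0xF0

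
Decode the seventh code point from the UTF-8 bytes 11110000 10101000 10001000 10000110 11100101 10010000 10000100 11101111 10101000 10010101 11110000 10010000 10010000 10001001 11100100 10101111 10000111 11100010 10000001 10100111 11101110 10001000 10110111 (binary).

Offset 0: leading byte 0xF0 = 11110000 → 4-byte char #1 = F0 A8 88 86.
Offset 4: leading byte 0xE5 = 11100101 → 3-byte char #2 = E5 90 84.
Offset 7: leading byte 0xEF = 11101111 → 3-byte char #3 = EF A8 95.
Offset 10: leading byte 0xF0 = 11110000 → 4-byte char #4 = F0 90 90 89.
Offset 14: leading byte 0xE4 = 11100100 → 3-byte char #5 = E4 AF 87.
Offset 17: leading byte 0xE2 = 11100010 → 3-byte char #6 = E2 81 A7.
Offset 20: leading byte 0xEE = 11101110 → 3-byte char #7 = EE 88 B7.
Leading byte 0xEE = 11101110 matches 1110xxxx → 3-byte sequence.
Byte 1: 0xEE = 11101110, payload 1110 (4 bits).
Byte 2: 0x88 = 10001000 (10xxxxxx ✓), payload 001000.
Byte 3: 0xB7 = 10110111 (10xxxxxx ✓), payload 110111.
Concatenate: 1110001000110111 = 0xE237 (16 bits → U+E237).

U+E237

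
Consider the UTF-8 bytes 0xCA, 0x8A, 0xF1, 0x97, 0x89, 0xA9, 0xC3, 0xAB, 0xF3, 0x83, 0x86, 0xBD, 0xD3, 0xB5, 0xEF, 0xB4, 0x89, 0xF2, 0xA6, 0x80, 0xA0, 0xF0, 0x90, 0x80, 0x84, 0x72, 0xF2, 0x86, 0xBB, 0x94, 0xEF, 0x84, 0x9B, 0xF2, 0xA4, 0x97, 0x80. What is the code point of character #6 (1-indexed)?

Offset 0: leading byte 0xCA = 11001010 → 2-byte char #1 = CA 8A.
Offset 2: leading byte 0xF1 = 11110001 → 4-byte char #2 = F1 97 89 A9.
Offset 6: leading byte 0xC3 = 11000011 → 2-byte char #3 = C3 AB.
Offset 8: leading byte 0xF3 = 11110011 → 4-byte char #4 = F3 83 86 BD.
Offset 12: leading byte 0xD3 = 11010011 → 2-byte char #5 = D3 B5.
Offset 14: leading byte 0xEF = 11101111 → 3-byte char #6 = EF B4 89.
Leading byte 0xEF = 11101111 matches 1110xxxx → 3-byte sequence.
Byte 1: 0xEF = 11101111, payload 1111 (4 bits).
Byte 2: 0xB4 = 10110100 (10xxxxxx ✓), payload 110100.
Byte 3: 0x89 = 10001001 (10xxxxxx ✓), payload 001001.
Concatenate: 1111110100001001 = 0xFD09 (16 bits → U+FD09).

U+FD09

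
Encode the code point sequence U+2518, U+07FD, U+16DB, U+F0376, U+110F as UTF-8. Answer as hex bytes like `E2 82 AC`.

U+2518: 3-byte form → E2 94 98.
U+07FD: 2-byte form → DF BD.
U+16DB: 3-byte form → E1 9B 9B.
U+F0376: 4-byte form → F3 B0 8D B6.
U+110F: 3-byte form → E1 84 8F.
Concatenated (15 bytes): E2 94 98 DF BD E1 9B 9B F3 B0 8D B6 E1 84 8F.

E2 94 98 DF BD E1 9B 9B F3 B0 8D B6 E1 84 8F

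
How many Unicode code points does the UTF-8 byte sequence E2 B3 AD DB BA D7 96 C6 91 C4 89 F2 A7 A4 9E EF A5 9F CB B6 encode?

Byte at offset 0: 0xE2 = 11100010 → 3-byte char (#1). Advance 3.
Byte at offset 3: 0xDB = 11011011 → 2-byte char (#2). Advance 2.
Byte at offset 5: 0xD7 = 11010111 → 2-byte char (#3). Advance 2.
Byte at offset 7: 0xC6 = 11000110 → 2-byte char (#4). Advance 2.
Byte at offset 9: 0xC4 = 11000100 → 2-byte char (#5). Advance 2.
Byte at offset 11: 0xF2 = 11110010 → 4-byte char (#6). Advance 4.
Byte at offset 15: 0xEF = 11101111 → 3-byte char (#7). Advance 3.
Byte at offset 18: 0xCB = 11001011 → 2-byte char (#8). Advance 2.
Reached end at offset 20 after 8 code points.

8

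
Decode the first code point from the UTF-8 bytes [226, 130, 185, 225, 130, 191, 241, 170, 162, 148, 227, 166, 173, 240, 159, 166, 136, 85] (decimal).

Offset 0: leading byte 0xE2 = 11100010 → 3-byte char #1 = E2 82 B9.
Leading byte 0xE2 = 11100010 matches 1110xxxx → 3-byte sequence.
Byte 1: 0xE2 = 11100010, payload 0010 (4 bits).
Byte 2: 0x82 = 10000010 (10xxxxxx ✓), payload 000010.
Byte 3: 0xB9 = 10111001 (10xxxxxx ✓), payload 111001.
Concatenate: 0010000010111001 = 0x20B9 (16 bits → U+20B9).

U+20B9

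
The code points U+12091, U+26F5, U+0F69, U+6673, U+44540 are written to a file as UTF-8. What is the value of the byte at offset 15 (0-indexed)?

U+12091 → 4-byte form F0 92 82 91 at offsets 0–3.
U+26F5 → 3-byte form E2 9B B5 at offsets 4–6.
U+0F69 → 3-byte form E0 BD A9 at offsets 7–9.
U+6673 → 3-byte form E6 99 B3 at offsets 10–12.
U+44540 → 4-byte form F1 84 95 80 at offsets 13–16.
Offset 15 falls in char 5's range; it's byte 3 of F1 84 95 80 = 0x95.

0x95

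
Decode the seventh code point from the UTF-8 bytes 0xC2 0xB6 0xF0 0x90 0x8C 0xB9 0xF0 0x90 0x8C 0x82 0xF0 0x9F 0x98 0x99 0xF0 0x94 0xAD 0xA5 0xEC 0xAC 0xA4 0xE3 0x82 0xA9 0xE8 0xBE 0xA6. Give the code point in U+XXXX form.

U+30A9

Offset 0: leading byte 0xC2 = 11000010 → 2-byte char #1 = C2 B6.
Offset 2: leading byte 0xF0 = 11110000 → 4-byte char #2 = F0 90 8C B9.
Offset 6: leading byte 0xF0 = 11110000 → 4-byte char #3 = F0 90 8C 82.
Offset 10: leading byte 0xF0 = 11110000 → 4-byte char #4 = F0 9F 98 99.
Offset 14: leading byte 0xF0 = 11110000 → 4-byte char #5 = F0 94 AD A5.
Offset 18: leading byte 0xEC = 11101100 → 3-byte char #6 = EC AC A4.
Offset 21: leading byte 0xE3 = 11100011 → 3-byte char #7 = E3 82 A9.
Leading byte 0xE3 = 11100011 matches 1110xxxx → 3-byte sequence.
Byte 1: 0xE3 = 11100011, payload 0011 (4 bits).
Byte 2: 0x82 = 10000010 (10xxxxxx ✓), payload 000010.
Byte 3: 0xA9 = 10101001 (10xxxxxx ✓), payload 101001.
Concatenate: 0011000010101001 = 0x30A9 (16 bits → U+30A9).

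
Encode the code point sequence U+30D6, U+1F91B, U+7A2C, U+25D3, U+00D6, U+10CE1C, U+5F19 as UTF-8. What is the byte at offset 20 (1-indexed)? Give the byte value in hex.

0xE5

1-indexed offset 20 is 0-indexed offset 19.
U+30D6 → 3-byte form E3 83 96 at offsets 0–2.
U+1F91B → 4-byte form F0 9F A4 9B at offsets 3–6.
U+7A2C → 3-byte form E7 A8 AC at offsets 7–9.
U+25D3 → 3-byte form E2 97 93 at offsets 10–12.
U+00D6 → 2-byte form C3 96 at offsets 13–14.
U+10CE1C → 4-byte form F4 8C B8 9C at offsets 15–18.
U+5F19 → 3-byte form E5 BC 99 at offsets 19–21.
Offset 19 falls in char 7's range; it's byte 1 of E5 BC 99 = 0xE5.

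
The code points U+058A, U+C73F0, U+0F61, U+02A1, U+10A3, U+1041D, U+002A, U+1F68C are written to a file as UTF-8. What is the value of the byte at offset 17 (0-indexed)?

U+058A → 2-byte form D6 8A at offsets 0–1.
U+C73F0 → 4-byte form F3 87 8F B0 at offsets 2–5.
U+0F61 → 3-byte form E0 BD A1 at offsets 6–8.
U+02A1 → 2-byte form CA A1 at offsets 9–10.
U+10A3 → 3-byte form E1 82 A3 at offsets 11–13.
U+1041D → 4-byte form F0 90 90 9D at offsets 14–17.
Offset 17 falls in char 6's range; it's byte 4 of F0 90 90 9D = 0x9D.

0x9D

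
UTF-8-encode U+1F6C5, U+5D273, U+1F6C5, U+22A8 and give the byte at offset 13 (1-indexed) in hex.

1-indexed offset 13 is 0-indexed offset 12.
U+1F6C5 → 4-byte form F0 9F 9B 85 at offsets 0–3.
U+5D273 → 4-byte form F1 9D 89 B3 at offsets 4–7.
U+1F6C5 → 4-byte form F0 9F 9B 85 at offsets 8–11.
U+22A8 → 3-byte form E2 8A A8 at offsets 12–14.
Offset 12 falls in char 4's range; it's byte 1 of E2 8A A8 = 0xE2.

0xE2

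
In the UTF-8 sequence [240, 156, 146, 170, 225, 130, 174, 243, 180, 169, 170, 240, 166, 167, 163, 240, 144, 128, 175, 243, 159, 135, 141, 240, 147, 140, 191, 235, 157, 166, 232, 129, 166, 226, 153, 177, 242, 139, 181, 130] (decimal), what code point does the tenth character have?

U+2671

Offset 0: leading byte 0xF0 = 11110000 → 4-byte char #1 = F0 9C 92 AA.
Offset 4: leading byte 0xE1 = 11100001 → 3-byte char #2 = E1 82 AE.
Offset 7: leading byte 0xF3 = 11110011 → 4-byte char #3 = F3 B4 A9 AA.
Offset 11: leading byte 0xF0 = 11110000 → 4-byte char #4 = F0 A6 A7 A3.
Offset 15: leading byte 0xF0 = 11110000 → 4-byte char #5 = F0 90 80 AF.
Offset 19: leading byte 0xF3 = 11110011 → 4-byte char #6 = F3 9F 87 8D.
Offset 23: leading byte 0xF0 = 11110000 → 4-byte char #7 = F0 93 8C BF.
Offset 27: leading byte 0xEB = 11101011 → 3-byte char #8 = EB 9D A6.
Offset 30: leading byte 0xE8 = 11101000 → 3-byte char #9 = E8 81 A6.
Offset 33: leading byte 0xE2 = 11100010 → 3-byte char #10 = E2 99 B1.
Leading byte 0xE2 = 11100010 matches 1110xxxx → 3-byte sequence.
Byte 1: 0xE2 = 11100010, payload 0010 (4 bits).
Byte 2: 0x99 = 10011001 (10xxxxxx ✓), payload 011001.
Byte 3: 0xB1 = 10110001 (10xxxxxx ✓), payload 110001.
Concatenate: 0010011001110001 = 0x2671 (16 bits → U+2671).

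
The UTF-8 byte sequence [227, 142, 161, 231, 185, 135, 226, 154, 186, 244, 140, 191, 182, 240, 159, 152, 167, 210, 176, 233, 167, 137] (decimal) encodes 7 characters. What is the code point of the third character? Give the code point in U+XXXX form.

Offset 0: leading byte 0xE3 = 11100011 → 3-byte char #1 = E3 8E A1.
Offset 3: leading byte 0xE7 = 11100111 → 3-byte char #2 = E7 B9 87.
Offset 6: leading byte 0xE2 = 11100010 → 3-byte char #3 = E2 9A BA.
Leading byte 0xE2 = 11100010 matches 1110xxxx → 3-byte sequence.
Byte 1: 0xE2 = 11100010, payload 0010 (4 bits).
Byte 2: 0x9A = 10011010 (10xxxxxx ✓), payload 011010.
Byte 3: 0xBA = 10111010 (10xxxxxx ✓), payload 111010.
Concatenate: 0010011010111010 = 0x26BA (16 bits → U+26BA).

U+26BA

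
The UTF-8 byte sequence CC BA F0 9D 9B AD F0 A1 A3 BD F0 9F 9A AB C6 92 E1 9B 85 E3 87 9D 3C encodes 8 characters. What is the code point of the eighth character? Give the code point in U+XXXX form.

Offset 0: leading byte 0xCC = 11001100 → 2-byte char #1 = CC BA.
Offset 2: leading byte 0xF0 = 11110000 → 4-byte char #2 = F0 9D 9B AD.
Offset 6: leading byte 0xF0 = 11110000 → 4-byte char #3 = F0 A1 A3 BD.
Offset 10: leading byte 0xF0 = 11110000 → 4-byte char #4 = F0 9F 9A AB.
Offset 14: leading byte 0xC6 = 11000110 → 2-byte char #5 = C6 92.
Offset 16: leading byte 0xE1 = 11100001 → 3-byte char #6 = E1 9B 85.
Offset 19: leading byte 0xE3 = 11100011 → 3-byte char #7 = E3 87 9D.
Offset 22: leading byte 0x3C = 00111100 → 1-byte char #8 = 3C.
Leading byte 0x3C = 00111100 matches 0xxxxxxx → 1-byte sequence.
Byte 1: 0x3C = 00111100, payload 0111100 (7 bits).
Concatenate: 0111100 = 0x3C (7 bits → U+003C).

U+003C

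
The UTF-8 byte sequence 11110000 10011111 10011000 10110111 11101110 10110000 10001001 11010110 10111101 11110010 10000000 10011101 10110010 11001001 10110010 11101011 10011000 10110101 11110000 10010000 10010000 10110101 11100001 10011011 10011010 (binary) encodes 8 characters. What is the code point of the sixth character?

Offset 0: leading byte 0xF0 = 11110000 → 4-byte char #1 = F0 9F 98 B7.
Offset 4: leading byte 0xEE = 11101110 → 3-byte char #2 = EE B0 89.
Offset 7: leading byte 0xD6 = 11010110 → 2-byte char #3 = D6 BD.
Offset 9: leading byte 0xF2 = 11110010 → 4-byte char #4 = F2 80 9D B2.
Offset 13: leading byte 0xC9 = 11001001 → 2-byte char #5 = C9 B2.
Offset 15: leading byte 0xEB = 11101011 → 3-byte char #6 = EB 98 B5.
Leading byte 0xEB = 11101011 matches 1110xxxx → 3-byte sequence.
Byte 1: 0xEB = 11101011, payload 1011 (4 bits).
Byte 2: 0x98 = 10011000 (10xxxxxx ✓), payload 011000.
Byte 3: 0xB5 = 10110101 (10xxxxxx ✓), payload 110101.
Concatenate: 1011011000110101 = 0xB635 (16 bits → U+B635).

U+B635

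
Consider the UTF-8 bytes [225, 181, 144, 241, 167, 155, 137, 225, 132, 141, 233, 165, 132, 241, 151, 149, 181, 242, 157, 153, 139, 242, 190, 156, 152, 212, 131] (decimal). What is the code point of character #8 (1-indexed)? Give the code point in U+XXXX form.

Offset 0: leading byte 0xE1 = 11100001 → 3-byte char #1 = E1 B5 90.
Offset 3: leading byte 0xF1 = 11110001 → 4-byte char #2 = F1 A7 9B 89.
Offset 7: leading byte 0xE1 = 11100001 → 3-byte char #3 = E1 84 8D.
Offset 10: leading byte 0xE9 = 11101001 → 3-byte char #4 = E9 A5 84.
Offset 13: leading byte 0xF1 = 11110001 → 4-byte char #5 = F1 97 95 B5.
Offset 17: leading byte 0xF2 = 11110010 → 4-byte char #6 = F2 9D 99 8B.
Offset 21: leading byte 0xF2 = 11110010 → 4-byte char #7 = F2 BE 9C 98.
Offset 25: leading byte 0xD4 = 11010100 → 2-byte char #8 = D4 83.
Leading byte 0xD4 = 11010100 matches 110xxxxx → 2-byte sequence.
Byte 1: 0xD4 = 11010100, payload 10100 (5 bits).
Byte 2: 0x83 = 10000011 (10xxxxxx ✓), payload 000011.
Concatenate: 10100000011 = 0x503 (11 bits → U+0503).

U+0503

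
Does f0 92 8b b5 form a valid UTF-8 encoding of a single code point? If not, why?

valid

Leading byte 0xF0 = 11110000 → 4-byte form.
Continuation bytes 0x92=10010010, 0x8B=10001011, 0xB5=10110101 all match 10xxxxxx.
Decoded value 0x122F5 is ≥ 0x10000 (shortest form) and not a surrogate.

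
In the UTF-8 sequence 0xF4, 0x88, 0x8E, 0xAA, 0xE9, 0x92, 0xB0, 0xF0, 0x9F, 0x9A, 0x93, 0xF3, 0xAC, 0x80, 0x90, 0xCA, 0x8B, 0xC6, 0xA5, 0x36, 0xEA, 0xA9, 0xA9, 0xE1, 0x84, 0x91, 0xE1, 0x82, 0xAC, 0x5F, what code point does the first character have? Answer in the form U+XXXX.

U+1083AA

Offset 0: leading byte 0xF4 = 11110100 → 4-byte char #1 = F4 88 8E AA.
Leading byte 0xF4 = 11110100 matches 11110xxx → 4-byte sequence.
Byte 1: 0xF4 = 11110100, payload 100 (3 bits).
Byte 2: 0x88 = 10001000 (10xxxxxx ✓), payload 001000.
Byte 3: 0x8E = 10001110 (10xxxxxx ✓), payload 001110.
Byte 4: 0xAA = 10101010 (10xxxxxx ✓), payload 101010.
Concatenate: 100001000001110101010 = 0x1083AA (21 bits → U+1083AA).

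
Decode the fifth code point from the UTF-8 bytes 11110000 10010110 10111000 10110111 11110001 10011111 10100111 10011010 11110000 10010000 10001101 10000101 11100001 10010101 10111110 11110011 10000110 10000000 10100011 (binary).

Offset 0: leading byte 0xF0 = 11110000 → 4-byte char #1 = F0 96 B8 B7.
Offset 4: leading byte 0xF1 = 11110001 → 4-byte char #2 = F1 9F A7 9A.
Offset 8: leading byte 0xF0 = 11110000 → 4-byte char #3 = F0 90 8D 85.
Offset 12: leading byte 0xE1 = 11100001 → 3-byte char #4 = E1 95 BE.
Offset 15: leading byte 0xF3 = 11110011 → 4-byte char #5 = F3 86 80 A3.
Leading byte 0xF3 = 11110011 matches 11110xxx → 4-byte sequence.
Byte 1: 0xF3 = 11110011, payload 011 (3 bits).
Byte 2: 0x86 = 10000110 (10xxxxxx ✓), payload 000110.
Byte 3: 0x80 = 10000000 (10xxxxxx ✓), payload 000000.
Byte 4: 0xA3 = 10100011 (10xxxxxx ✓), payload 100011.
Concatenate: 011000110000000100011 = 0xC6023 (21 bits → U+C6023).

U+C6023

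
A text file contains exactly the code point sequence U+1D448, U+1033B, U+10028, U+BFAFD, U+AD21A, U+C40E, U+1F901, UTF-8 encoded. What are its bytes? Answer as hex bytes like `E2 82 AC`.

F0 9D 91 88 F0 90 8C BB F0 90 80 A8 F2 BF AB BD F2 AD 88 9A EC 90 8E F0 9F A4 81

U+1D448: 4-byte form → F0 9D 91 88.
U+1033B: 4-byte form → F0 90 8C BB.
U+10028: 4-byte form → F0 90 80 A8.
U+BFAFD: 4-byte form → F2 BF AB BD.
U+AD21A: 4-byte form → F2 AD 88 9A.
U+C40E: 3-byte form → EC 90 8E.
U+1F901: 4-byte form → F0 9F A4 81.
Concatenated (27 bytes): F0 9D 91 88 F0 90 8C BB F0 90 80 A8 F2 BF AB BD F2 AD 88 9A EC 90 8E F0 9F A4 81.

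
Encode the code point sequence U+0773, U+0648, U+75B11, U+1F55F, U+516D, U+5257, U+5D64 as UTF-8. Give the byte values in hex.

DD B3 D9 88 F1 B5 AC 91 F0 9F 95 9F E5 85 AD E5 89 97 E5 B5 A4

U+0773: 2-byte form → DD B3.
U+0648: 2-byte form → D9 88.
U+75B11: 4-byte form → F1 B5 AC 91.
U+1F55F: 4-byte form → F0 9F 95 9F.
U+516D: 3-byte form → E5 85 AD.
U+5257: 3-byte form → E5 89 97.
U+5D64: 3-byte form → E5 B5 A4.
Concatenated (21 bytes): DD B3 D9 88 F1 B5 AC 91 F0 9F 95 9F E5 85 AD E5 89 97 E5 B5 A4.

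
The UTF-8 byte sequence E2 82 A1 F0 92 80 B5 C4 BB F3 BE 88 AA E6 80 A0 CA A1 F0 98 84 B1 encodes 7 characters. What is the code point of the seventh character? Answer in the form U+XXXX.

Offset 0: leading byte 0xE2 = 11100010 → 3-byte char #1 = E2 82 A1.
Offset 3: leading byte 0xF0 = 11110000 → 4-byte char #2 = F0 92 80 B5.
Offset 7: leading byte 0xC4 = 11000100 → 2-byte char #3 = C4 BB.
Offset 9: leading byte 0xF3 = 11110011 → 4-byte char #4 = F3 BE 88 AA.
Offset 13: leading byte 0xE6 = 11100110 → 3-byte char #5 = E6 80 A0.
Offset 16: leading byte 0xCA = 11001010 → 2-byte char #6 = CA A1.
Offset 18: leading byte 0xF0 = 11110000 → 4-byte char #7 = F0 98 84 B1.
Leading byte 0xF0 = 11110000 matches 11110xxx → 4-byte sequence.
Byte 1: 0xF0 = 11110000, payload 000 (3 bits).
Byte 2: 0x98 = 10011000 (10xxxxxx ✓), payload 011000.
Byte 3: 0x84 = 10000100 (10xxxxxx ✓), payload 000100.
Byte 4: 0xB1 = 10110001 (10xxxxxx ✓), payload 110001.
Concatenate: 000011000000100110001 = 0x18131 (21 bits → U+18131).

U+18131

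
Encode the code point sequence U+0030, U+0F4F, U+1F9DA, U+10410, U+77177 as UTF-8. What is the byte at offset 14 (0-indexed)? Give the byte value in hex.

0x85

U+0030 → 1-byte form 30 at offsets 0–0.
U+0F4F → 3-byte form E0 BD 8F at offsets 1–3.
U+1F9DA → 4-byte form F0 9F A7 9A at offsets 4–7.
U+10410 → 4-byte form F0 90 90 90 at offsets 8–11.
U+77177 → 4-byte form F1 B7 85 B7 at offsets 12–15.
Offset 14 falls in char 5's range; it's byte 3 of F1 B7 85 B7 = 0x85.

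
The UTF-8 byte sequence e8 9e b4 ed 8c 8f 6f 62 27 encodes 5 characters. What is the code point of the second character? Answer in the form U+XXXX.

U+D30F

Offset 0: leading byte 0xE8 = 11101000 → 3-byte char #1 = E8 9E B4.
Offset 3: leading byte 0xED = 11101101 → 3-byte char #2 = ED 8C 8F.
Leading byte 0xED = 11101101 matches 1110xxxx → 3-byte sequence.
Byte 1: 0xED = 11101101, payload 1101 (4 bits).
Byte 2: 0x8C = 10001100 (10xxxxxx ✓), payload 001100.
Byte 3: 0x8F = 10001111 (10xxxxxx ✓), payload 001111.
Concatenate: 1101001100001111 = 0xD30F (16 bits → U+D30F).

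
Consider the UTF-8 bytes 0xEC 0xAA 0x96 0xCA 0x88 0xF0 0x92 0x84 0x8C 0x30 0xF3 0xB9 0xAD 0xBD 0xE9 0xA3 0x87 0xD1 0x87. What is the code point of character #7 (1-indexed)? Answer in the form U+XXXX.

U+0447

Offset 0: leading byte 0xEC = 11101100 → 3-byte char #1 = EC AA 96.
Offset 3: leading byte 0xCA = 11001010 → 2-byte char #2 = CA 88.
Offset 5: leading byte 0xF0 = 11110000 → 4-byte char #3 = F0 92 84 8C.
Offset 9: leading byte 0x30 = 00110000 → 1-byte char #4 = 30.
Offset 10: leading byte 0xF3 = 11110011 → 4-byte char #5 = F3 B9 AD BD.
Offset 14: leading byte 0xE9 = 11101001 → 3-byte char #6 = E9 A3 87.
Offset 17: leading byte 0xD1 = 11010001 → 2-byte char #7 = D1 87.
Leading byte 0xD1 = 11010001 matches 110xxxxx → 2-byte sequence.
Byte 1: 0xD1 = 11010001, payload 10001 (5 bits).
Byte 2: 0x87 = 10000111 (10xxxxxx ✓), payload 000111.
Concatenate: 10001000111 = 0x447 (11 bits → U+0447).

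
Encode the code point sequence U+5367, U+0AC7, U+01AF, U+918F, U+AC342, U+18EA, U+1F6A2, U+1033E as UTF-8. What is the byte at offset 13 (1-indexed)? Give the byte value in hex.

0xAC

1-indexed offset 13 is 0-indexed offset 12.
U+5367 → 3-byte form E5 8D A7 at offsets 0–2.
U+0AC7 → 3-byte form E0 AB 87 at offsets 3–5.
U+01AF → 2-byte form C6 AF at offsets 6–7.
U+918F → 3-byte form E9 86 8F at offsets 8–10.
U+AC342 → 4-byte form F2 AC 8D 82 at offsets 11–14.
Offset 12 falls in char 5's range; it's byte 2 of F2 AC 8D 82 = 0xAC.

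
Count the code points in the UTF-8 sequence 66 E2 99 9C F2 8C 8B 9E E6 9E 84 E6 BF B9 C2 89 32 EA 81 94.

Byte at offset 0: 0x66 = 01100110 → 1-byte char (#1). Advance 1.
Byte at offset 1: 0xE2 = 11100010 → 3-byte char (#2). Advance 3.
Byte at offset 4: 0xF2 = 11110010 → 4-byte char (#3). Advance 4.
Byte at offset 8: 0xE6 = 11100110 → 3-byte char (#4). Advance 3.
Byte at offset 11: 0xE6 = 11100110 → 3-byte char (#5). Advance 3.
Byte at offset 14: 0xC2 = 11000010 → 2-byte char (#6). Advance 2.
Byte at offset 16: 0x32 = 00110010 → 1-byte char (#7). Advance 1.
Byte at offset 17: 0xEA = 11101010 → 3-byte char (#8). Advance 3.
Reached end at offset 20 after 8 code points.

8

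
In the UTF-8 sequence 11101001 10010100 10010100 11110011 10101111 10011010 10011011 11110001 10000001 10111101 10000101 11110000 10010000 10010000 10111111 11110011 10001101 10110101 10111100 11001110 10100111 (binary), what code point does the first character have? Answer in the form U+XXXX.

Offset 0: leading byte 0xE9 = 11101001 → 3-byte char #1 = E9 94 94.
Leading byte 0xE9 = 11101001 matches 1110xxxx → 3-byte sequence.
Byte 1: 0xE9 = 11101001, payload 1001 (4 bits).
Byte 2: 0x94 = 10010100 (10xxxxxx ✓), payload 010100.
Byte 3: 0x94 = 10010100 (10xxxxxx ✓), payload 010100.
Concatenate: 1001010100010100 = 0x9514 (16 bits → U+9514).

U+9514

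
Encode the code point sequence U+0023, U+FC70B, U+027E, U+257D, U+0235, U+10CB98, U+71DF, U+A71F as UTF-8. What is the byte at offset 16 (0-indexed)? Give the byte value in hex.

U+0023 → 1-byte form 23 at offsets 0–0.
U+FC70B → 4-byte form F3 BC 9C 8B at offsets 1–4.
U+027E → 2-byte form C9 BE at offsets 5–6.
U+257D → 3-byte form E2 95 BD at offsets 7–9.
U+0235 → 2-byte form C8 B5 at offsets 10–11.
U+10CB98 → 4-byte form F4 8C AE 98 at offsets 12–15.
U+71DF → 3-byte form E7 87 9F at offsets 16–18.
Offset 16 falls in char 7's range; it's byte 1 of E7 87 9F = 0xE7.

0xE7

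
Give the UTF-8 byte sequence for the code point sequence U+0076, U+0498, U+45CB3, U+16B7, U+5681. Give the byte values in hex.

U+0076: 1-byte form → 76.
U+0498: 2-byte form → D2 98.
U+45CB3: 4-byte form → F1 85 B2 B3.
U+16B7: 3-byte form → E1 9A B7.
U+5681: 3-byte form → E5 9A 81.
Concatenated (13 bytes): 76 D2 98 F1 85 B2 B3 E1 9A B7 E5 9A 81.

76 D2 98 F1 85 B2 B3 E1 9A B7 E5 9A 81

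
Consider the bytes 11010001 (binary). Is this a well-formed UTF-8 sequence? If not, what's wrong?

Leading byte 0xD1 = 11010001 → 2-byte form, but only 1 byte is present.

invalid (sequence truncated)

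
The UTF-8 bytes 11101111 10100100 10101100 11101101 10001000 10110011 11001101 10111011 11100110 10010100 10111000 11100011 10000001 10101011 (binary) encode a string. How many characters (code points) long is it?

Byte at offset 0: 0xEF = 11101111 → 3-byte char (#1). Advance 3.
Byte at offset 3: 0xED = 11101101 → 3-byte char (#2). Advance 3.
Byte at offset 6: 0xCD = 11001101 → 2-byte char (#3). Advance 2.
Byte at offset 8: 0xE6 = 11100110 → 3-byte char (#4). Advance 3.
Byte at offset 11: 0xE3 = 11100011 → 3-byte char (#5). Advance 3.
Reached end at offset 14 after 5 code points.

5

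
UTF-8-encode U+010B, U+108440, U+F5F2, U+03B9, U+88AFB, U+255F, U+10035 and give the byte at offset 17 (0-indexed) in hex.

0x9F

U+010B → 2-byte form C4 8B at offsets 0–1.
U+108440 → 4-byte form F4 88 91 80 at offsets 2–5.
U+F5F2 → 3-byte form EF 97 B2 at offsets 6–8.
U+03B9 → 2-byte form CE B9 at offsets 9–10.
U+88AFB → 4-byte form F2 88 AB BB at offsets 11–14.
U+255F → 3-byte form E2 95 9F at offsets 15–17.
Offset 17 falls in char 6's range; it's byte 3 of E2 95 9F = 0x9F.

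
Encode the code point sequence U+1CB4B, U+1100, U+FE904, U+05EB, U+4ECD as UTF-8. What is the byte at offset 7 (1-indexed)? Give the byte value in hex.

0x80

1-indexed offset 7 is 0-indexed offset 6.
U+1CB4B → 4-byte form F0 9C AD 8B at offsets 0–3.
U+1100 → 3-byte form E1 84 80 at offsets 4–6.
Offset 6 falls in char 2's range; it's byte 3 of E1 84 80 = 0x80.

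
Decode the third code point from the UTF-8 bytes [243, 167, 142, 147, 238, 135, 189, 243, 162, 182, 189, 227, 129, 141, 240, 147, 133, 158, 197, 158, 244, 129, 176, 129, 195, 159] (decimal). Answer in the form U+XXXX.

Offset 0: leading byte 0xF3 = 11110011 → 4-byte char #1 = F3 A7 8E 93.
Offset 4: leading byte 0xEE = 11101110 → 3-byte char #2 = EE 87 BD.
Offset 7: leading byte 0xF3 = 11110011 → 4-byte char #3 = F3 A2 B6 BD.
Leading byte 0xF3 = 11110011 matches 11110xxx → 4-byte sequence.
Byte 1: 0xF3 = 11110011, payload 011 (3 bits).
Byte 2: 0xA2 = 10100010 (10xxxxxx ✓), payload 100010.
Byte 3: 0xB6 = 10110110 (10xxxxxx ✓), payload 110110.
Byte 4: 0xBD = 10111101 (10xxxxxx ✓), payload 111101.
Concatenate: 011100010110110111101 = 0xE2DBD (21 bits → U+E2DBD).

U+E2DBD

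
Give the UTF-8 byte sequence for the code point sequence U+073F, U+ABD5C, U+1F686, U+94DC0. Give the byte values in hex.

DC BF F2 AB B5 9C F0 9F 9A 86 F2 94 B7 80

U+073F: 2-byte form → DC BF.
U+ABD5C: 4-byte form → F2 AB B5 9C.
U+1F686: 4-byte form → F0 9F 9A 86.
U+94DC0: 4-byte form → F2 94 B7 80.
Concatenated (14 bytes): DC BF F2 AB B5 9C F0 9F 9A 86 F2 94 B7 80.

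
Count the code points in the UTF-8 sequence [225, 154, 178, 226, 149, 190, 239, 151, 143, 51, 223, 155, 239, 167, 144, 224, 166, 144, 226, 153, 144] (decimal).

8

Byte at offset 0: 0xE1 = 11100001 → 3-byte char (#1). Advance 3.
Byte at offset 3: 0xE2 = 11100010 → 3-byte char (#2). Advance 3.
Byte at offset 6: 0xEF = 11101111 → 3-byte char (#3). Advance 3.
Byte at offset 9: 0x33 = 00110011 → 1-byte char (#4). Advance 1.
Byte at offset 10: 0xDF = 11011111 → 2-byte char (#5). Advance 2.
Byte at offset 12: 0xEF = 11101111 → 3-byte char (#6). Advance 3.
Byte at offset 15: 0xE0 = 11100000 → 3-byte char (#7). Advance 3.
Byte at offset 18: 0xE2 = 11100010 → 3-byte char (#8). Advance 3.
Reached end at offset 21 after 8 code points.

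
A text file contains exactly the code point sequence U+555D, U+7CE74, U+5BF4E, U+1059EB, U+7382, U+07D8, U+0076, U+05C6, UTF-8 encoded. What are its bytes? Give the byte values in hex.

E5 95 9D F1 BC B9 B4 F1 9B BD 8E F4 85 A7 AB E7 8E 82 DF 98 76 D7 86

U+555D: 3-byte form → E5 95 9D.
U+7CE74: 4-byte form → F1 BC B9 B4.
U+5BF4E: 4-byte form → F1 9B BD 8E.
U+1059EB: 4-byte form → F4 85 A7 AB.
U+7382: 3-byte form → E7 8E 82.
U+07D8: 2-byte form → DF 98.
U+0076: 1-byte form → 76.
U+05C6: 2-byte form → D7 86.
Concatenated (23 bytes): E5 95 9D F1 BC B9 B4 F1 9B BD 8E F4 85 A7 AB E7 8E 82 DF 98 76 D7 86.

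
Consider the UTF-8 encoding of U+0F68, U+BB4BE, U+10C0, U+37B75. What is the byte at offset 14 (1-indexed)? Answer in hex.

0xB5

1-indexed offset 14 is 0-indexed offset 13.
U+0F68 → 3-byte form E0 BD A8 at offsets 0–2.
U+BB4BE → 4-byte form F2 BB 92 BE at offsets 3–6.
U+10C0 → 3-byte form E1 83 80 at offsets 7–9.
U+37B75 → 4-byte form F0 B7 AD B5 at offsets 10–13.
Offset 13 falls in char 4's range; it's byte 4 of F0 B7 AD B5 = 0xB5.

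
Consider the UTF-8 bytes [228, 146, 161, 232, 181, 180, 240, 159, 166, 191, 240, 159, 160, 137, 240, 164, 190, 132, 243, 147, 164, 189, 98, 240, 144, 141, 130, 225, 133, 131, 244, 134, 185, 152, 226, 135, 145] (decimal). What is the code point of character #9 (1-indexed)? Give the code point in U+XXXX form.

Offset 0: leading byte 0xE4 = 11100100 → 3-byte char #1 = E4 92 A1.
Offset 3: leading byte 0xE8 = 11101000 → 3-byte char #2 = E8 B5 B4.
Offset 6: leading byte 0xF0 = 11110000 → 4-byte char #3 = F0 9F A6 BF.
Offset 10: leading byte 0xF0 = 11110000 → 4-byte char #4 = F0 9F A0 89.
Offset 14: leading byte 0xF0 = 11110000 → 4-byte char #5 = F0 A4 BE 84.
Offset 18: leading byte 0xF3 = 11110011 → 4-byte char #6 = F3 93 A4 BD.
Offset 22: leading byte 0x62 = 01100010 → 1-byte char #7 = 62.
Offset 23: leading byte 0xF0 = 11110000 → 4-byte char #8 = F0 90 8D 82.
Offset 27: leading byte 0xE1 = 11100001 → 3-byte char #9 = E1 85 83.
Leading byte 0xE1 = 11100001 matches 1110xxxx → 3-byte sequence.
Byte 1: 0xE1 = 11100001, payload 0001 (4 bits).
Byte 2: 0x85 = 10000101 (10xxxxxx ✓), payload 000101.
Byte 3: 0x83 = 10000011 (10xxxxxx ✓), payload 000011.
Concatenate: 0001000101000011 = 0x1143 (16 bits → U+1143).

U+1143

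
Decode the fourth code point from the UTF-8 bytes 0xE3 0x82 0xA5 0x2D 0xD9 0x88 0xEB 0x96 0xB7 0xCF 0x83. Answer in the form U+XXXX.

U+B5B7

Offset 0: leading byte 0xE3 = 11100011 → 3-byte char #1 = E3 82 A5.
Offset 3: leading byte 0x2D = 00101101 → 1-byte char #2 = 2D.
Offset 4: leading byte 0xD9 = 11011001 → 2-byte char #3 = D9 88.
Offset 6: leading byte 0xEB = 11101011 → 3-byte char #4 = EB 96 B7.
Leading byte 0xEB = 11101011 matches 1110xxxx → 3-byte sequence.
Byte 1: 0xEB = 11101011, payload 1011 (4 bits).
Byte 2: 0x96 = 10010110 (10xxxxxx ✓), payload 010110.
Byte 3: 0xB7 = 10110111 (10xxxxxx ✓), payload 110111.
Concatenate: 1011010110110111 = 0xB5B7 (16 bits → U+B5B7).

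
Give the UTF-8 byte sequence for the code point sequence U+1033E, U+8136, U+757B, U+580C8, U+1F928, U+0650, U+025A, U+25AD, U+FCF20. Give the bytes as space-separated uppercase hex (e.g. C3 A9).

F0 90 8C BE E8 84 B6 E7 95 BB F1 98 83 88 F0 9F A4 A8 D9 90 C9 9A E2 96 AD F3 BC BC A0

U+1033E: 4-byte form → F0 90 8C BE.
U+8136: 3-byte form → E8 84 B6.
U+757B: 3-byte form → E7 95 BB.
U+580C8: 4-byte form → F1 98 83 88.
U+1F928: 4-byte form → F0 9F A4 A8.
U+0650: 2-byte form → D9 90.
U+025A: 2-byte form → C9 9A.
U+25AD: 3-byte form → E2 96 AD.
U+FCF20: 4-byte form → F3 BC BC A0.
Concatenated (29 bytes): F0 90 8C BE E8 84 B6 E7 95 BB F1 98 83 88 F0 9F A4 A8 D9 90 C9 9A E2 96 AD F3 BC BC A0.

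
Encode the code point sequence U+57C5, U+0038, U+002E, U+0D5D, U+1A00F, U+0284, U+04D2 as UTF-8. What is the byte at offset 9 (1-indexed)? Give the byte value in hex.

1-indexed offset 9 is 0-indexed offset 8.
U+57C5 → 3-byte form E5 9F 85 at offsets 0–2.
U+0038 → 1-byte form 38 at offsets 3–3.
U+002E → 1-byte form 2E at offsets 4–4.
U+0D5D → 3-byte form E0 B5 9D at offsets 5–7.
U+1A00F → 4-byte form F0 9A 80 8F at offsets 8–11.
Offset 8 falls in char 5's range; it's byte 1 of F0 9A 80 8F = 0xF0.

0xF0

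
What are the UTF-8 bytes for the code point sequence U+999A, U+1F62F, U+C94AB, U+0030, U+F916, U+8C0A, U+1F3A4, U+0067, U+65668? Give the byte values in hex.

E9 A6 9A F0 9F 98 AF F3 89 92 AB 30 EF A4 96 E8 B0 8A F0 9F 8E A4 67 F1 A5 99 A8

U+999A: 3-byte form → E9 A6 9A.
U+1F62F: 4-byte form → F0 9F 98 AF.
U+C94AB: 4-byte form → F3 89 92 AB.
U+0030: 1-byte form → 30.
U+F916: 3-byte form → EF A4 96.
U+8C0A: 3-byte form → E8 B0 8A.
U+1F3A4: 4-byte form → F0 9F 8E A4.
U+0067: 1-byte form → 67.
U+65668: 4-byte form → F1 A5 99 A8.
Concatenated (27 bytes): E9 A6 9A F0 9F 98 AF F3 89 92 AB 30 EF A4 96 E8 B0 8A F0 9F 8E A4 67 F1 A5 99 A8.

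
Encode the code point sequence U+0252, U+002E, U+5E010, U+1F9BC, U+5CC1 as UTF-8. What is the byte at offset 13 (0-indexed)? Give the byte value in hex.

0x81

U+0252 → 2-byte form C9 92 at offsets 0–1.
U+002E → 1-byte form 2E at offsets 2–2.
U+5E010 → 4-byte form F1 9E 80 90 at offsets 3–6.
U+1F9BC → 4-byte form F0 9F A6 BC at offsets 7–10.
U+5CC1 → 3-byte form E5 B3 81 at offsets 11–13.
Offset 13 falls in char 5's range; it's byte 3 of E5 B3 81 = 0x81.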